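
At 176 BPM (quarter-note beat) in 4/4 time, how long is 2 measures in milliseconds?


Let's work it out.
Quarter-note beat duration = 60000 / 176 ms
Beats per measure (4/4) = 4
One measure = 4 × 60000 / 176 = 240000 / 176 ms
2 measures = 2 × 240000 / 176 = 480000 / 176
= 2727.3 ms


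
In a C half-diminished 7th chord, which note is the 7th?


Reasoning:
Half-diminished 7th chord = root + minor 3rd + diminished 5th + minor 7th
Seventh chords stack in thirds, so the letter names are C-E-G-B
Root: C
Minor 3rd above C: Eb
Diminished 5th above C: Gb
Minor 7th above C: Bb
The 7th = Bb


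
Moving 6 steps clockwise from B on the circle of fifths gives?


Working:
Each clockwise step on the circle of fifths moves up a perfect 5th
From B: B → F#/Gb → Db → Ab → Eb → Bb → F
= F


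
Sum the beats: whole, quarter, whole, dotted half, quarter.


Beat values:
  whole = 4 beats
  quarter = 1 beat
  whole = 4 beats
  dotted half = 3 beats
  quarter = 1 beat
Sum = 4 + 1 + 4 + 3 + 1
= 13 beats


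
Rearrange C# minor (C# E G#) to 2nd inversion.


Root position: C# E G#
2nd inversion: move root and 3rd up an octave
Bass note: G#
Notes (bottom to top) = G# C# E


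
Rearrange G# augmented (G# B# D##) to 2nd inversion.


Root position: G# B# D##
2nd inversion: move root and 3rd up an octave
Bass note: D##
Notes (bottom to top) = D## G# B#


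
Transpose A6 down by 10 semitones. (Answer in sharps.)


Working:
A6: chromatic position 9 in octave 6 → absolute = 6×12 + 9 = 81
Transpose down 10: 81 - 10 = 71
71 = 5×12 + 11 → B in octave 5
Result = B5


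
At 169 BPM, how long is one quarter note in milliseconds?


Step by step:
One quarter-note beat = 60000 / BPM = 60000 / 169 ms
Duration = 60000 / 169
= 355.0 ms


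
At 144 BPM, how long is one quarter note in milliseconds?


Solution.
One quarter-note beat = 60000 / BPM = 60000 / 144 ms
Duration = 60000 / 144
= 416.7 ms


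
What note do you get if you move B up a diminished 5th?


Step by step:
diminished 5th: 5 letter names, 6 semitones
Letter: B + 4 → F
Pitch: B + 6 semitones, spelled as an F → F
= F


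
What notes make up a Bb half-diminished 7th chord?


Working:
Half-diminished 7th chord = root + minor 3rd + diminished 5th + minor 7th
Seventh chords stack in thirds, so the letter names are B-D-F-A
Root: Bb
Minor 3rd above Bb: Db
Diminished 5th above Bb: Fb
Minor 7th above Bb: Ab
Chord = Bb Db Fb Ab


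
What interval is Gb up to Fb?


Letter names: G → F spans 7 letter names → a 7th
Semitones: Gb → Fb = 10 half-steps
A 7th of 10 semitones is a minor 7th
= minor 7th


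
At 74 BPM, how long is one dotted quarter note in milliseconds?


Solution.
One quarter-note beat = 60000 / BPM = 60000 / 74 ms
Dotted quarter note = 3/2 × quarter note
Duration = 3/2 × 60000 / 74 = 90000 / 74
= 1216.2 ms


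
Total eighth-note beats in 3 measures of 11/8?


Time signature 11/8: the bottom number 8 means the eighth note gets one count
The top number 11 means 11 eighth-note beats per measure
Total = 11 × 3 measures
= 33 eighth-note beats


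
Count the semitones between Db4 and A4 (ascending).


Absolute semitone position = octave×12 + chromatic position
Db4: 4×12 + 1 = 49
A4: 4×12 + 9 = 57
Difference = 57 - 49 = 8
= 8 semitones


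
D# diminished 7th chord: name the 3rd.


Let's work it out.
Diminished 7th chord = root + minor 3rd + diminished 5th + diminished 7th
Seventh chords stack in thirds, so the letter names are D-F-A-C
Root: D#
Minor 3rd above D#: F#
Diminished 5th above D#: A
Diminished 7th above D#: C
The 3rd = F#


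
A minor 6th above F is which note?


Reasoning:
A 6th spans 6 letter names, so from F we land on D
A minor 6th = 8 semitones above F
Spell D at that pitch: Db
= Db


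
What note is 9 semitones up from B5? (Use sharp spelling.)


B5: chromatic position 11 in octave 5 → absolute = 5×12 + 11 = 71
Transpose up 9: 71 + 9 = 80
80 = 6×12 + 8 → G# in octave 6
Result = G#6


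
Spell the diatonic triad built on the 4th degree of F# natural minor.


F# natural minor scale: F# G# A B C# D E
Diatonic triad on degree 4 stacks scale notes 4, 6, 1: B D F#
B→D = 3 semitones; B→F# = 7 semitones → minor triad
= B D F# (minor)


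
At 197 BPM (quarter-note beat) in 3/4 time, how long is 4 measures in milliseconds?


Quarter-note beat duration = 60000 / 197 ms
Beats per measure (3/4) = 3
One measure = 3 × 60000 / 197 = 180000 / 197 ms
4 measures = 4 × 180000 / 197 = 720000 / 197
= 3654.8 ms


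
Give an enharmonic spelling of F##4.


Enharmonic notes sound the same pitch but are spelled with different letter names
F## and G name the same pitch class
= G4


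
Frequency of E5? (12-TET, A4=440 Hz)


Working:
f = 440 × 2^(n/12) where n = semitones from A4
E5: 7 semitones from A4
f = 440 × 2^(7/12)
f = 659.26 Hz


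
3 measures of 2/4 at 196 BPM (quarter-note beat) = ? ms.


Quarter-note beat duration = 60000 / 196 ms
Beats per measure (2/4) = 2
One measure = 2 × 60000 / 196 = 120000 / 196 ms
3 measures = 3 × 120000 / 196 = 360000 / 196
= 1836.7 ms


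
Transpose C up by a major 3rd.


Reasoning:
major 3rd: 3 letter names, 4 semitones
Letter: C + 2 → E
Pitch: C + 4 semitones, spelled as an E → E
= E


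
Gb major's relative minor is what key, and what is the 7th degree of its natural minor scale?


The relative minor shares the major's key signature and starts on its 6th degree
6th degree = a major 6th above the tonic; a major 6th above Gb is Eb
→ relative minor of Gb major is Eb minor
Eb natural minor scale: Eb F Gb Ab Bb Cb Db
= Eb minor; 7th degree = Db


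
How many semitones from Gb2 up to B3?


Absolute semitone position = octave×12 + chromatic position
Gb2: 2×12 + 6 = 30
B3: 3×12 + 11 = 47
Difference = 47 - 30 = 17
= 17 semitones


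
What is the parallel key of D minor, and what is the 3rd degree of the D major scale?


Reasoning:
Parallel keys share the same tonic but differ in mode
D minor → parallel is D major
D major scale: D E F# G A B C#
= D major; 3rd degree = F#


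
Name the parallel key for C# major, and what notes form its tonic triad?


Reasoning:
Parallel keys share the same tonic but differ in mode
C# major → parallel is C# minor
Tonic triad of C# minor = C# E G#
= C# minor; triad = C# E G#


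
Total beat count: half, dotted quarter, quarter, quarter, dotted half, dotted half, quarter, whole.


Solution.
Beat values:
  half = 2 beats
  dotted quarter = 1.5 beats
  quarter = 1 beat
  quarter = 1 beat
  dotted half = 3 beats
  dotted half = 3 beats
  quarter = 1 beat
  whole = 4 beats
Sum = 2 + 1.5 + 1 + 1 + 3 + 3 + 1 + 4
= 16.5 beats


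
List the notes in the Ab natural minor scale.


Reasoning:
Natural minor scale pattern: W-H-W-W-H-W-W (2-1-2-2-1-2-2 semitones)
Starting from Ab:
  Ab + 2 semitones → Bb
  Bb + 1 semitone → Cb
  Cb + 2 semitones → Db
  Db + 2 semitones → Eb
  Eb + 1 semitone → Fb
  Fb + 2 semitones → Gb
  Gb + 2 semitones → Ab
Scale = Ab Bb Cb Db Eb Fb Gb


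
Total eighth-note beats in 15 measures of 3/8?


Solution.
Time signature 3/8: the bottom number 8 means the eighth note gets one count
The top number 3 means 3 eighth-note beats per measure
Total = 3 × 15 measures
= 45 eighth-note beats


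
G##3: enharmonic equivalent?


Working:
Enharmonic notes sound the same pitch but are spelled with different letter names
G## and A name the same pitch class
= A3


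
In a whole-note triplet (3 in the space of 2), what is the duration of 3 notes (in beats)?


Triplet: 3 notes occupy the space of 2 whole notes
Space = 2 × 4 = 8 beats
Each triplet note = 8 / 3 = 8/3 beats
3 notes = 3 × 8/3 = 8
= 8 beats


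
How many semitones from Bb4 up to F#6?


Absolute semitone position = octave×12 + chromatic position
Bb4: 4×12 + 10 = 58
F#6: 6×12 + 6 = 78
Difference = 78 - 58 = 20
= 20 semitones


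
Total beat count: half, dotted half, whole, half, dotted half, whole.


Let's work it out.
Beat values:
  half = 2 beats
  dotted half = 3 beats
  whole = 4 beats
  half = 2 beats
  dotted half = 3 beats
  whole = 4 beats
Sum = 2 + 3 + 4 + 2 + 3 + 4
= 18 beats


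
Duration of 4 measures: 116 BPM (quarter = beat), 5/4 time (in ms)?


Let's work it out.
Quarter-note beat duration = 60000 / 116 ms
Beats per measure (5/4) = 5
One measure = 5 × 60000 / 116 = 300000 / 116 ms
4 measures = 4 × 300000 / 116 = 1200000 / 116
= 10344.8 ms


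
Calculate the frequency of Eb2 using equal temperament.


Reasoning:
f = 440 × 2^(n/12) where n = semitones from A4
Eb2: -30 semitones from A4
f = 440 × 2^(-30/12)
f = 77.78 Hz


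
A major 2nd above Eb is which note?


A 2nd spans 2 letter names, so from E we land on F
A major 2nd = 2 semitones above Eb
Spell F at that pitch: F
= F


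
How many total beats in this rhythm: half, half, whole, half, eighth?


Working:
Beat values:
  half = 2 beats
  half = 2 beats
  whole = 4 beats
  half = 2 beats
  eighth = 0.5 beats
Sum = 2 + 2 + 4 + 2 + 0.5
= 10.5 beats


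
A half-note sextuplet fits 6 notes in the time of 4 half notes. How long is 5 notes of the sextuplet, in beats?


Sextuplet: 6 notes occupy the space of 4 half notes
Space = 4 × 2 = 8 beats
Each sextuplet note = 8 / 6 = 4/3 beats
5 notes = 5 × 4/3 = 20/3
= 20/3 beats


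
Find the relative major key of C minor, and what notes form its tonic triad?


Reasoning:
The relative major shares the key signature and is a minor 3rd above the minor tonic
A minor 3rd above C is Eb
→ relative major of C minor is Eb major
Tonic triad of Eb major = root + major 3rd + perfect 5th = Eb G Bb
= Eb major; triad = Eb G Bb


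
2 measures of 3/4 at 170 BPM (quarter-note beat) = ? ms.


Working:
Quarter-note beat duration = 60000 / 170 ms
Beats per measure (3/4) = 3
One measure = 3 × 60000 / 170 = 180000 / 170 ms
2 measures = 2 × 180000 / 170 = 360000 / 170
= 2117.6 ms


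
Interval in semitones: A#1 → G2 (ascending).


Let's work it out.
Absolute semitone position = octave×12 + chromatic position
A#1: 1×12 + 10 = 22
G2: 2×12 + 7 = 31
Difference = 31 - 22 = 9
= 9 semitones


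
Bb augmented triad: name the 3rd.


Let's work it out.
Augmented triad = root + major 3rd (4 semitones) + augmented 5th (8 semitones)
A triad on Bb stacks thirds, so the chord tones use letter names B-D-F
Root: Bb
Major 3rd above Bb: D
Augmented 5th above Bb: F#
The 3rd = D


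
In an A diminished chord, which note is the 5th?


Step by step:
Diminished triad = root + minor 3rd (3 semitones) + diminished 5th (6 semitones)
A triad on A stacks thirds, so the chord tones use letter names A-C-E
Root: A
Minor 3rd above A: C
Diminished 5th above A: Eb
The 5th = Eb


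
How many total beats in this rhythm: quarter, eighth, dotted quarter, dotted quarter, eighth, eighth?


Beat values:
  quarter = 1 beat
  eighth = 0.5 beats
  dotted quarter = 1.5 beats
  dotted quarter = 1.5 beats
  eighth = 0.5 beats
  eighth = 0.5 beats
Sum = 1 + 0.5 + 1.5 + 1.5 + 0.5 + 0.5
= 5.5 beats


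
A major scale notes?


Major scale pattern: W-W-H-W-W-W-H (2-2-1-2-2-2-1 semitones)
Starting from A:
  A + 2 semitones → B
  B + 2 semitones → C#
  C# + 1 semitone → D
  D + 2 semitones → E
  E + 2 semitones → F#
  F# + 2 semitones → G#
  G# + 1 semitone → A
Scale = A B C# D E F# G#


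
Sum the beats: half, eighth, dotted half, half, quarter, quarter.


Reasoning:
Beat values:
  half = 2 beats
  eighth = 0.5 beats
  dotted half = 3 beats
  half = 2 beats
  quarter = 1 beat
  quarter = 1 beat
Sum = 2 + 0.5 + 3 + 2 + 1 + 1
= 9.5 beats


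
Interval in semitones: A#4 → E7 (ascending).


Absolute semitone position = octave×12 + chromatic position
A#4: 4×12 + 10 = 58
E7: 7×12 + 4 = 88
Difference = 88 - 58 = 30
= 30 semitones


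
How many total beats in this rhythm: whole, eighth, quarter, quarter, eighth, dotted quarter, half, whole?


Reasoning:
Beat values:
  whole = 4 beats
  eighth = 0.5 beats
  quarter = 1 beat
  quarter = 1 beat
  eighth = 0.5 beats
  dotted quarter = 1.5 beats
  half = 2 beats
  whole = 4 beats
Sum = 4 + 0.5 + 1 + 1 + 0.5 + 1.5 + 2 + 4
= 14.5 beats


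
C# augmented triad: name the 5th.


Augmented triad = root + major 3rd (4 semitones) + augmented 5th (8 semitones)
A triad on C# stacks thirds, so the chord tones use letter names C-E-G
Root: C#
Major 3rd above C#: E#
Augmented 5th above C#: G##
The 5th = G##


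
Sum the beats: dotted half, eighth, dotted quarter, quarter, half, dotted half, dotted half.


Beat values:
  dotted half = 3 beats
  eighth = 0.5 beats
  dotted quarter = 1.5 beats
  quarter = 1 beat
  half = 2 beats
  dotted half = 3 beats
  dotted half = 3 beats
Sum = 3 + 0.5 + 1.5 + 1 + 2 + 3 + 3
= 14 beats


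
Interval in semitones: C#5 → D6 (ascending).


Absolute semitone position = octave×12 + chromatic position
C#5: 5×12 + 1 = 61
D6: 6×12 + 2 = 74
Difference = 74 - 61 = 13
= 13 semitones


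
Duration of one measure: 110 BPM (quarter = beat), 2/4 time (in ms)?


Quarter-note beat duration = 60000 / 110 ms
Beats per measure (2/4) = 2
One measure = 2 × 60000 / 110 = 120000 / 110 ms
= 1090.9 ms


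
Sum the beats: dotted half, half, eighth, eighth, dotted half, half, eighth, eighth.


Step by step:
Beat values:
  dotted half = 3 beats
  half = 2 beats
  eighth = 0.5 beats
  eighth = 0.5 beats
  dotted half = 3 beats
  half = 2 beats
  eighth = 0.5 beats
  eighth = 0.5 beats
Sum = 3 + 2 + 0.5 + 0.5 + 3 + 2 + 0.5 + 0.5
= 12 beats


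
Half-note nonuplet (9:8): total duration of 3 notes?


Nonuplet: 9 notes occupy the space of 8 half notes
Space = 8 × 2 = 16 beats
Each nonuplet note = 16 / 9 = 16/9 beats
3 notes = 3 × 16/9 = 16/3
= 16/3 beats


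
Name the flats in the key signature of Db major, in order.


Working:
Flat major keys: C(0), F(1), Bb(2), Eb(3), Ab(4), Db(5), Gb(6), Cb(7)
Db major has 5 flats
Order of flats: Bb Eb Ab Db Gb Cb Fb → first 5: Bb, Eb, Ab, Db, Gb
= Bb, Eb, Ab, Db, Gb


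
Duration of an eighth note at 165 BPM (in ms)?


Step by step:
One quarter-note beat = 60000 / BPM = 60000 / 165 ms
Eighth note = 1/2 × quarter note
Duration = 1/2 × 60000 / 165 = 30000 / 165
= 181.8 ms


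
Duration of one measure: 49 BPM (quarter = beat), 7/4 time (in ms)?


Solution.
Quarter-note beat duration = 60000 / 49 ms
Beats per measure (7/4) = 7
One measure = 7 × 60000 / 49 = 420000 / 49 ms
= 8571.4 ms


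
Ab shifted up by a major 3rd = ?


Working:
major 3rd: 3 letter names, 4 semitones
Letter: A + 2 → C
Pitch: Ab + 4 semitones, spelled as a C → C
= C


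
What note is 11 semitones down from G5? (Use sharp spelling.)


G5: chromatic position 7 in octave 5 → absolute = 5×12 + 7 = 67
Transpose down 11: 67 - 11 = 56
56 = 4×12 + 8 → G# in octave 4
Result = G#4


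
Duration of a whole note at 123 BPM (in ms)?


Reasoning:
One quarter-note beat = 60000 / BPM = 60000 / 123 ms
Whole note = 4 × quarter note
Duration = 4 × 60000 / 123 = 240000 / 123
= 1951.2 ms


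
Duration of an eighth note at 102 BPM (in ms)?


Reasoning:
One quarter-note beat = 60000 / BPM = 60000 / 102 ms
Eighth note = 1/2 × quarter note
Duration = 1/2 × 60000 / 102 = 30000 / 102
= 294.1 ms


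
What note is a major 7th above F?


Solution.
A 7th spans 7 letter names, so from F we land on E
A major 7th = 11 semitones above F
Spell E at that pitch: E
= E


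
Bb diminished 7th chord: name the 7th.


Diminished 7th chord = root + minor 3rd + diminished 5th + diminished 7th
Seventh chords stack in thirds, so the letter names are B-D-F-A
Root: Bb
Minor 3rd above Bb: Db
Diminished 5th above Bb: Fb
Diminished 7th above Bb: Abb
The 7th = Abb


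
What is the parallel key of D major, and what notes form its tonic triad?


Parallel keys share the same tonic but differ in mode
D major → parallel is D minor
Tonic triad of D minor = D F A
= D minor; triad = D F A


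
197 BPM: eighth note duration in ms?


Step by step:
One quarter-note beat = 60000 / BPM = 60000 / 197 ms
Eighth note = 1/2 × quarter note
Duration = 1/2 × 60000 / 197 = 30000 / 197
= 152.3 ms


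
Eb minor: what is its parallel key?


Parallel keys share the same tonic but differ in mode
Eb minor → parallel is Eb major
= Eb major


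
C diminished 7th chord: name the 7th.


Solution.
Diminished 7th chord = root + minor 3rd + diminished 5th + diminished 7th
Seventh chords stack in thirds, so the letter names are C-E-G-B
Root: C
Minor 3rd above C: Eb
Diminished 5th above C: Gb
Diminished 7th above C: Bbb
The 7th = Bbb


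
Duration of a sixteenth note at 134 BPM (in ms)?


One quarter-note beat = 60000 / BPM = 60000 / 134 ms
Sixteenth note = 1/4 × quarter note
Duration = 1/4 × 60000 / 134 = 15000 / 134
= 111.9 ms


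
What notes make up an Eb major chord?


Major triad = root + major 3rd (4 semitones) + perfect 5th (7 semitones)
A triad on Eb stacks thirds, so the chord tones use letter names E-G-B
Root: Eb
Major 3rd above Eb: G
Perfect 5th above Eb: Bb
Chord = Eb G Bb


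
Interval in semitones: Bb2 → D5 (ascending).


Let's work it out.
Absolute semitone position = octave×12 + chromatic position
Bb2: 2×12 + 10 = 34
D5: 5×12 + 2 = 62
Difference = 62 - 34 = 28
= 28 semitones


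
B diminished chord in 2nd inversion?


Solution.
Root position: B D F
2nd inversion: move root and 3rd up an octave
Bass note: F
Notes (bottom to top) = F B D


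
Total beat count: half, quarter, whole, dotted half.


Beat values:
  half = 2 beats
  quarter = 1 beat
  whole = 4 beats
  dotted half = 3 beats
Sum = 2 + 1 + 4 + 3
= 10 beats


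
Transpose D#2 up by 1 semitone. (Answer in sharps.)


D#2: chromatic position 3 in octave 2 → absolute = 2×12 + 3 = 27
Transpose up 1: 27 + 1 = 28
28 = 2×12 + 4 → E in octave 2
Result = E2


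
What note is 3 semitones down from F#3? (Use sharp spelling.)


F#3: chromatic position 6 in octave 3 → absolute = 3×12 + 6 = 42
Transpose down 3: 42 - 3 = 39
39 = 3×12 + 3 → D# in octave 3
Result = D#3


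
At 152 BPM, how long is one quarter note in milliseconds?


One quarter-note beat = 60000 / BPM = 60000 / 152 ms
Duration = 60000 / 152
= 394.7 ms


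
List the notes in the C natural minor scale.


Step by step:
Natural minor scale pattern: W-H-W-W-H-W-W (2-1-2-2-1-2-2 semitones)
Starting from C:
  C + 2 semitones → D
  D + 1 semitone → Eb
  Eb + 2 semitones → F
  F + 2 semitones → G
  G + 1 semitone → Ab
  Ab + 2 semitones → Bb
  Bb + 2 semitones → C
Scale = C D Eb F G Ab Bb


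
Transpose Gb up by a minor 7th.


Solution.
minor 7th: 7 letter names, 10 semitones
Letter: G + 6 → F
Pitch: Gb + 10 semitones, spelled as an F → Fb
= Fb


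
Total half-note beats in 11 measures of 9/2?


Time signature 9/2: the bottom number 2 means the half note gets one count
The top number 9 means 9 half-note beats per measure
Total = 9 × 11 measures
= 99 half-note beats


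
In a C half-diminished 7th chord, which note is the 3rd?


Solution.
Half-diminished 7th chord = root + minor 3rd + diminished 5th + minor 7th
Seventh chords stack in thirds, so the letter names are C-E-G-B
Root: C
Minor 3rd above C: Eb
Diminished 5th above C: Gb
Minor 7th above C: Bb
The 3rd = Eb


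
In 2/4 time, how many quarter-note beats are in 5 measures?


Time signature 2/4: the bottom number 4 means the quarter note gets one count
The top number 2 means 2 quarter-note beats per measure
Total = 2 × 5 measures
= 10 quarter-note beats


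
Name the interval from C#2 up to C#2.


Step by step:
Letter names: C → C spans 1 letter name → a unison
Semitones: C#2 → C#2 = 0 half-steps
A unison of 0 semitones is a perfect unison
= perfect unison


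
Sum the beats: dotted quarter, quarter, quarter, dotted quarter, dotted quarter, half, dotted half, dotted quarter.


Working:
Beat values:
  dotted quarter = 1.5 beats
  quarter = 1 beat
  quarter = 1 beat
  dotted quarter = 1.5 beats
  dotted quarter = 1.5 beats
  half = 2 beats
  dotted half = 3 beats
  dotted quarter = 1.5 beats
Sum = 1.5 + 1 + 1 + 1.5 + 1.5 + 2 + 3 + 1.5
= 13 beats


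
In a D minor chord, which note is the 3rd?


Working:
Minor triad = root + minor 3rd (3 semitones) + perfect 5th (7 semitones)
A triad on D stacks thirds, so the chord tones use letter names D-F-A
Root: D
Minor 3rd above D: F
Perfect 5th above D: A
The 3rd = F


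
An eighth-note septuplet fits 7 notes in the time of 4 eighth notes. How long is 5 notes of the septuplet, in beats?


Reasoning:
Septuplet: 7 notes occupy the space of 4 eighth notes
Space = 4 × 1/2 = 2 beats
Each septuplet note = 2 / 7 = 2/7 beats
5 notes = 5 × 2/7 = 10/7
= 10/7 beats


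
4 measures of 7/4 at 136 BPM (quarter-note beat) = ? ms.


Working:
Quarter-note beat duration = 60000 / 136 ms
Beats per measure (7/4) = 7
One measure = 7 × 60000 / 136 = 420000 / 136 ms
4 measures = 4 × 420000 / 136 = 1680000 / 136
= 12352.9 ms


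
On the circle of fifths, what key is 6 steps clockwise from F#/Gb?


Each clockwise step on the circle of fifths moves up a perfect 5th
From F#/Gb: F#/Gb → Db → Ab → Eb → Bb → F → C
= C


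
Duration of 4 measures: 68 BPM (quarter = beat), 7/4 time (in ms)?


Quarter-note beat duration = 60000 / 68 ms
Beats per measure (7/4) = 7
One measure = 7 × 60000 / 68 = 420000 / 68 ms
4 measures = 4 × 420000 / 68 = 1680000 / 68
= 24705.9 ms


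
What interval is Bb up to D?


Reasoning:
Letter names: B → D spans 3 letter names → a 3rd
Semitones: Bb → D = 4 half-steps
A 3rd of 4 semitones is a major 3rd
= major 3rd


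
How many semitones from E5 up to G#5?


Absolute semitone position = octave×12 + chromatic position
E5: 5×12 + 4 = 64
G#5: 5×12 + 8 = 68
Difference = 68 - 64 = 4
= 4 semitones


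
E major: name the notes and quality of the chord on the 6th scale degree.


Let's work it out.
E major scale: E F# G# A B C# D#
Diatonic triad on degree 6 stacks scale notes 6, 1, 3: C# E G#
C#→E = 3 semitones; C#→G# = 7 semitones → minor triad
= C# E G# (minor)


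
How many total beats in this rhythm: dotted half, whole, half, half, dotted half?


Solution.
Beat values:
  dotted half = 3 beats
  whole = 4 beats
  half = 2 beats
  half = 2 beats
  dotted half = 3 beats
Sum = 3 + 4 + 2 + 2 + 3
= 14 beats


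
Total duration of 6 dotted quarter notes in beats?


Reasoning:
Base quarter note = 1 beat
Dot 1 adds half the previous value: +1/2
One dotted quarter = 1 + 1/2 = 3/2
6 of them = 6 × 3/2 = 9
= 9 beats


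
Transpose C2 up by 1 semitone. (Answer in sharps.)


C2: chromatic position 0 in octave 2 → absolute = 2×12 + 0 = 24
Transpose up 1: 24 + 1 = 25
25 = 2×12 + 1 → C# in octave 2
Result = C#2


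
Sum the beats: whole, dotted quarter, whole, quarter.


Working:
Beat values:
  whole = 4 beats
  dotted quarter = 1.5 beats
  whole = 4 beats
  quarter = 1 beat
Sum = 4 + 1.5 + 4 + 1
= 10.5 beats


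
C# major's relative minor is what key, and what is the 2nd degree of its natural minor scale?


Reasoning:
The relative minor shares the major's key signature and starts on its 6th degree
6th degree = a major 6th above the tonic; a major 6th above C# is A#
→ relative minor of C# major is A# minor
A# natural minor scale: A# B# C# D# E# F# G#
= A# minor; 2nd degree = B#


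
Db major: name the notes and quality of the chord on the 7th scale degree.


Working:
Db major scale: Db Eb F Gb Ab Bb C
Diatonic triad on degree 7 stacks scale notes 7, 2, 4: C Eb Gb
C→Eb = 3 semitones; C→Gb = 6 semitones → diminished triad
= C Eb Gb (diminished)


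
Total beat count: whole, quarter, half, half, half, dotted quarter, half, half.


Working:
Beat values:
  whole = 4 beats
  quarter = 1 beat
  half = 2 beats
  half = 2 beats
  half = 2 beats
  dotted quarter = 1.5 beats
  half = 2 beats
  half = 2 beats
Sum = 4 + 1 + 2 + 2 + 2 + 1.5 + 2 + 2
= 16.5 beats


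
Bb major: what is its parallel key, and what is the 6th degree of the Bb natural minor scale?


Working:
Parallel keys share the same tonic but differ in mode
Bb major → parallel is Bb minor
Bb natural minor scale: Bb C Db Eb F Gb Ab
= Bb minor; 6th degree = Gb


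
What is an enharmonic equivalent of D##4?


Let's work it out.
Enharmonic notes sound the same pitch but are spelled with different letter names
D## and E name the same pitch class
= E4


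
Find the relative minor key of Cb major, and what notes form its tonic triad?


Reasoning:
The relative minor shares the major's key signature and starts on its 6th degree
6th degree = a major 6th above the tonic; a major 6th above Cb is Ab
→ relative minor of Cb major is Ab minor
Tonic triad of Ab minor = root + minor 3rd + perfect 5th = Ab Cb Eb
= Ab minor; triad = Ab Cb Eb


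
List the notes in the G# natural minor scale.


Solution.
Natural minor scale pattern: W-H-W-W-H-W-W (2-1-2-2-1-2-2 semitones)
Starting from G#:
  G# + 2 semitones → A#
  A# + 1 semitone → B
  B + 2 semitones → C#
  C# + 2 semitones → D#
  D# + 1 semitone → E
  E + 2 semitones → F#
  F# + 2 semitones → G#
Scale = G# A# B C# D# E F#


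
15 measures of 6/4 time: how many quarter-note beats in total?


Reasoning:
Time signature 6/4: the bottom number 4 means the quarter note gets one count
The top number 6 means 6 quarter-note beats per measure
Total = 6 × 15 measures
= 90 quarter-note beats


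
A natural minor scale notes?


Working:
Natural minor scale pattern: W-H-W-W-H-W-W (2-1-2-2-1-2-2 semitones)
Starting from A:
  A + 2 semitones → B
  B + 1 semitone → C
  C + 2 semitones → D
  D + 2 semitones → E
  E + 1 semitone → F
  F + 2 semitones → G
  G + 2 semitones → A
Scale = A B C D E F G


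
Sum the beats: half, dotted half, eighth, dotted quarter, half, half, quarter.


Let's work it out.
Beat values:
  half = 2 beats
  dotted half = 3 beats
  eighth = 0.5 beats
  dotted quarter = 1.5 beats
  half = 2 beats
  half = 2 beats
  quarter = 1 beat
Sum = 2 + 3 + 0.5 + 1.5 + 2 + 2 + 1
= 12 beats


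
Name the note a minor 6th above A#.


A 6th spans 6 letter names, so from A we land on F
A minor 6th = 8 semitones above A#
Spell F at that pitch: F#
= F#


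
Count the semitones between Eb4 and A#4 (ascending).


Working:
Absolute semitone position = octave×12 + chromatic position
Eb4: 4×12 + 3 = 51
A#4: 4×12 + 10 = 58
Difference = 58 - 51 = 7
= 7 semitones


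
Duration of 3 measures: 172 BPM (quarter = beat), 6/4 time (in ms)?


Step by step:
Quarter-note beat duration = 60000 / 172 ms
Beats per measure (6/4) = 6
One measure = 6 × 60000 / 172 = 360000 / 172 ms
3 measures = 3 × 360000 / 172 = 1080000 / 172
= 6279.1 ms


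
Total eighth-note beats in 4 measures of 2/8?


Reasoning:
Time signature 2/8: the bottom number 8 means the eighth note gets one count
The top number 2 means 2 eighth-note beats per measure
Total = 2 × 4 measures
= 8 eighth-note beats


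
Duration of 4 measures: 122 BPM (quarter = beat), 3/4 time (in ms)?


Let's work it out.
Quarter-note beat duration = 60000 / 122 ms
Beats per measure (3/4) = 3
One measure = 3 × 60000 / 122 = 180000 / 122 ms
4 measures = 4 × 180000 / 122 = 720000 / 122
= 5901.6 ms


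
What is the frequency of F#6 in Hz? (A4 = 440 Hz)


Reasoning:
f = 440 × 2^(n/12) where n = semitones from A4
F#6: 21 semitones from A4
f = 440 × 2^(21/12)
f = 1479.98 Hz


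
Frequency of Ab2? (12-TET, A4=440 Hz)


Reasoning:
f = 440 × 2^(n/12) where n = semitones from A4
Ab2: -25 semitones from A4
f = 440 × 2^(-25/12)
f = 103.83 Hz


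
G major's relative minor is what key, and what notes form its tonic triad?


Working:
The relative minor shares the major's key signature and starts on its 6th degree
6th degree = a major 6th above the tonic; a major 6th above G is E
→ relative minor of G major is E minor
Tonic triad of E minor = root + minor 3rd + perfect 5th = E G B
= E minor; triad = E G B


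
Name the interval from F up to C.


Letter names: F → C spans 5 letter names → a 5th
Semitones: F → C = 7 half-steps
A 5th of 7 semitones is a perfect 5th
= perfect 5th


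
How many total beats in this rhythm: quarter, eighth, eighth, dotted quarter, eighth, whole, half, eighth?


Beat values:
  quarter = 1 beat
  eighth = 0.5 beats
  eighth = 0.5 beats
  dotted quarter = 1.5 beats
  eighth = 0.5 beats
  whole = 4 beats
  half = 2 beats
  eighth = 0.5 beats
Sum = 1 + 0.5 + 0.5 + 1.5 + 0.5 + 4 + 2 + 0.5
= 10.5 beats


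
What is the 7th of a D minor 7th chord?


Minor 7th chord = root + minor 3rd + perfect 5th + minor 7th
Seventh chords stack in thirds, so the letter names are D-F-A-C
Root: D
Minor 3rd above D: F
Perfect 5th above D: A
Minor 7th above D: C
The 7th = C


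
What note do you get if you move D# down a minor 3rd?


Let's work it out.
minor 3rd: 3 letter names, 3 semitones
Letter: D - 2 → B
Pitch: D# - 3 semitones, spelled as a B → B#
= B#


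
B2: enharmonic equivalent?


Let's work it out.
Enharmonic notes sound the same pitch but are spelled with different letter names
B and A## name the same pitch class
= A##2


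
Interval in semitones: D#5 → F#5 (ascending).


Let's work it out.
Absolute semitone position = octave×12 + chromatic position
D#5: 5×12 + 3 = 63
F#5: 5×12 + 6 = 66
Difference = 66 - 63 = 3
= 3 semitones


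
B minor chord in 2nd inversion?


Step by step:
Root position: B D F#
2nd inversion: move root and 3rd up an octave
Bass note: F#
Notes (bottom to top) = F# B D


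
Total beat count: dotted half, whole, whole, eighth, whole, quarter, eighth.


Let's work it out.
Beat values:
  dotted half = 3 beats
  whole = 4 beats
  whole = 4 beats
  eighth = 0.5 beats
  whole = 4 beats
  quarter = 1 beat
  eighth = 0.5 beats
Sum = 3 + 4 + 4 + 0.5 + 4 + 1 + 0.5
= 17 beats


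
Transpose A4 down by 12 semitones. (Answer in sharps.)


A4: chromatic position 9 in octave 4 → absolute = 4×12 + 9 = 57
Transpose down 12: 57 - 12 = 45
45 = 3×12 + 9 → A in octave 3
Result = A3


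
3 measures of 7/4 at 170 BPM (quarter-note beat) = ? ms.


Let's work it out.
Quarter-note beat duration = 60000 / 170 ms
Beats per measure (7/4) = 7
One measure = 7 × 60000 / 170 = 420000 / 170 ms
3 measures = 3 × 420000 / 170 = 1260000 / 170
= 7411.8 ms


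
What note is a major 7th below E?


A 7th spans 7 letter names, so from E we land on F
A major 7th = 11 semitones below E
Spell F at that pitch: F
= F


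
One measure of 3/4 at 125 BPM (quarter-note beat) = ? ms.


Working:
Quarter-note beat duration = 60000 / 125 ms
Beats per measure (3/4) = 3
One measure = 3 × 60000 / 125 = 180000 / 125 ms
= 1440.0 ms


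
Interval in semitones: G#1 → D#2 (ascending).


Solution.
Absolute semitone position = octave×12 + chromatic position
G#1: 1×12 + 8 = 20
D#2: 2×12 + 3 = 27
Difference = 27 - 20 = 7
= 7 semitones


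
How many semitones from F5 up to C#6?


Working:
Absolute semitone position = octave×12 + chromatic position
F5: 5×12 + 5 = 65
C#6: 6×12 + 1 = 73
Difference = 73 - 65 = 8
= 8 semitones


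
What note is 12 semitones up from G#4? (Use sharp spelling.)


Working:
G#4: chromatic position 8 in octave 4 → absolute = 4×12 + 8 = 56
Transpose up 12: 56 + 12 = 68
68 = 5×12 + 8 → G# in octave 5
Result = G#5


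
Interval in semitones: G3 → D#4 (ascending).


Reasoning:
Absolute semitone position = octave×12 + chromatic position
G3: 3×12 + 7 = 43
D#4: 4×12 + 3 = 51
Difference = 51 - 43 = 8
= 8 semitones


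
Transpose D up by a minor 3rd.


Reasoning:
minor 3rd: 3 letter names, 3 semitones
Letter: D + 2 → F
Pitch: D + 3 semitones, spelled as an F → F
= F


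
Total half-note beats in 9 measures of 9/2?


Solution.
Time signature 9/2: the bottom number 2 means the half note gets one count
The top number 9 means 9 half-note beats per measure
Total = 9 × 9 measures
= 81 half-note beats


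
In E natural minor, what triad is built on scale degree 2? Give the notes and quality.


Working:
E natural minor scale: E F# G A B C D
Diatonic triad on degree 2 stacks scale notes 2, 4, 6: F# A C
F#→A = 3 semitones; F#→C = 6 semitones → diminished triad
= F# A C (diminished)


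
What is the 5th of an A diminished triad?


Solution.
Diminished triad = root + minor 3rd (3 semitones) + diminished 5th (6 semitones)
A triad on A stacks thirds, so the chord tones use letter names A-C-E
Root: A
Minor 3rd above A: C
Diminished 5th above A: Eb
The 5th = Eb


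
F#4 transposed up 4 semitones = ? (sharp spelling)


Step by step:
F#4: chromatic position 6 in octave 4 → absolute = 4×12 + 6 = 54
Transpose up 4: 54 + 4 = 58
58 = 4×12 + 10 → A# in octave 4
Result = A#4


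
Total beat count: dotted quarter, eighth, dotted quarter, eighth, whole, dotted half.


Solution.
Beat values:
  dotted quarter = 1.5 beats
  eighth = 0.5 beats
  dotted quarter = 1.5 beats
  eighth = 0.5 beats
  whole = 4 beats
  dotted half = 3 beats
Sum = 1.5 + 0.5 + 1.5 + 0.5 + 4 + 3
= 11 beats


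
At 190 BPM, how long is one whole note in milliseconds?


Reasoning:
One quarter-note beat = 60000 / BPM = 60000 / 190 ms
Whole note = 4 × quarter note
Duration = 4 × 60000 / 190 = 240000 / 190
= 1263.2 ms


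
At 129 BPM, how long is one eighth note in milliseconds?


One quarter-note beat = 60000 / BPM = 60000 / 129 ms
Eighth note = 1/2 × quarter note
Duration = 1/2 × 60000 / 129 = 30000 / 129
= 232.6 ms


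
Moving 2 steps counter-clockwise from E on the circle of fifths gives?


Each counter-clockwise step moves down a perfect 5th (= up a perfect 4th)
From E: E → A → D
= D


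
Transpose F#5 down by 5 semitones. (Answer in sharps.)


F#5: chromatic position 6 in octave 5 → absolute = 5×12 + 6 = 66
Transpose down 5: 66 - 5 = 61
61 = 5×12 + 1 → C# in octave 5
Result = C#5


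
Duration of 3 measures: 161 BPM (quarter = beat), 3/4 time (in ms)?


Step by step:
Quarter-note beat duration = 60000 / 161 ms
Beats per measure (3/4) = 3
One measure = 3 × 60000 / 161 = 180000 / 161 ms
3 measures = 3 × 180000 / 161 = 540000 / 161
= 3354.0 ms


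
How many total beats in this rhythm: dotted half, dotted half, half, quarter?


Solution.
Beat values:
  dotted half = 3 beats
  dotted half = 3 beats
  half = 2 beats
  quarter = 1 beat
Sum = 3 + 3 + 2 + 1
= 9 beats


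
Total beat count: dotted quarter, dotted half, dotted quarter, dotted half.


Working:
Beat values:
  dotted quarter = 1.5 beats
  dotted half = 3 beats
  dotted quarter = 1.5 beats
  dotted half = 3 beats
Sum = 1.5 + 3 + 1.5 + 3
= 9 beats


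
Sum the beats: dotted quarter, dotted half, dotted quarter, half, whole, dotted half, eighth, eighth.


Working:
Beat values:
  dotted quarter = 1.5 beats
  dotted half = 3 beats
  dotted quarter = 1.5 beats
  half = 2 beats
  whole = 4 beats
  dotted half = 3 beats
  eighth = 0.5 beats
  eighth = 0.5 beats
Sum = 1.5 + 3 + 1.5 + 2 + 4 + 3 + 0.5 + 0.5
= 16 beats


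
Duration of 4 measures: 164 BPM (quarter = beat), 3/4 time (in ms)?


Reasoning:
Quarter-note beat duration = 60000 / 164 ms
Beats per measure (3/4) = 3
One measure = 3 × 60000 / 164 = 180000 / 164 ms
4 measures = 4 × 180000 / 164 = 720000 / 164
= 4390.2 ms


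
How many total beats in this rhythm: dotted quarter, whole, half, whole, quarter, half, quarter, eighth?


Beat values:
  dotted quarter = 1.5 beats
  whole = 4 beats
  half = 2 beats
  whole = 4 beats
  quarter = 1 beat
  half = 2 beats
  quarter = 1 beat
  eighth = 0.5 beats
Sum = 1.5 + 4 + 2 + 4 + 1 + 2 + 1 + 0.5
= 16 beats


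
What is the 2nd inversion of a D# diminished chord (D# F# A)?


Let's work it out.
Root position: D# F# A
2nd inversion: move root and 3rd up an octave
Bass note: A
Notes (bottom to top) = A D# F#


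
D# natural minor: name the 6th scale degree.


Reasoning:
Natural minor scale pattern: W-H-W-W-H-W-W (2-1-2-2-1-2-2 semitones)
Starting from D#:
  D# + 2 semitones → E#
  E# + 1 semitone → F#
  F# + 2 semitones → G#
  G# + 2 semitones → A#
  A# + 1 semitone → B
  B + 2 semitones → C#
  C# + 2 semitones → D#
Scale: D# E# F# G# A# B C#
Degree 6 = B


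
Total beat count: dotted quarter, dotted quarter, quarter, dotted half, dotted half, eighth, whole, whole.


Beat values:
  dotted quarter = 1.5 beats
  dotted quarter = 1.5 beats
  quarter = 1 beat
  dotted half = 3 beats
  dotted half = 3 beats
  eighth = 0.5 beats
  whole = 4 beats
  whole = 4 beats
Sum = 1.5 + 1.5 + 1 + 3 + 3 + 0.5 + 4 + 4
= 18.5 beats


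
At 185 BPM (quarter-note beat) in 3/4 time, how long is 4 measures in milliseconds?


Quarter-note beat duration = 60000 / 185 ms
Beats per measure (3/4) = 3
One measure = 3 × 60000 / 185 = 180000 / 185 ms
4 measures = 4 × 180000 / 185 = 720000 / 185
= 3891.9 ms


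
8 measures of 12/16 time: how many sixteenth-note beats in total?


Reasoning:
Time signature 12/16: the bottom number 16 means the sixteenth note gets one count
The top number 12 means 12 sixteenth-note beats per measure
Total = 12 × 8 measures
= 96 sixteenth-note beats


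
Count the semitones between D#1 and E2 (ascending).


Absolute semitone position = octave×12 + chromatic position
D#1: 1×12 + 3 = 15
E2: 2×12 + 4 = 28
Difference = 28 - 15 = 13
= 13 semitones


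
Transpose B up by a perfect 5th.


Step by step:
perfect 5th: 5 letter names, 7 semitones
Letter: B + 4 → F
Pitch: B + 7 semitones, spelled as an F → F#
= F#


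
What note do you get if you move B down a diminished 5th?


diminished 5th: 5 letter names, 6 semitones
Letter: B - 4 → E
Pitch: B - 6 semitones, spelled as an E → E#
= E#


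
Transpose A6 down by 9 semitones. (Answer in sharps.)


Working:
A6: chromatic position 9 in octave 6 → absolute = 6×12 + 9 = 81
Transpose down 9: 81 - 9 = 72
72 = 6×12 + 0 → C in octave 6
Result = C6


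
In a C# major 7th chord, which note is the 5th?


Let's work it out.
Major 7th chord = root + major 3rd + perfect 5th + major 7th
Seventh chords stack in thirds, so the letter names are C-E-G-B
Root: C#
Major 3rd above C#: E#
Perfect 5th above C#: G#
Major 7th above C#: B#
The 5th = G#


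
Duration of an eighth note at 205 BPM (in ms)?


Working:
One quarter-note beat = 60000 / BPM = 60000 / 205 ms
Eighth note = 1/2 × quarter note
Duration = 1/2 × 60000 / 205 = 30000 / 205
= 146.3 ms


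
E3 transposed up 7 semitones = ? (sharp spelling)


Step by step:
E3: chromatic position 4 in octave 3 → absolute = 3×12 + 4 = 40
Transpose up 7: 40 + 7 = 47
47 = 3×12 + 11 → B in octave 3
Result = B3


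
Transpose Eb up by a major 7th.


Working:
major 7th: 7 letter names, 11 semitones
Letter: E + 6 → D
Pitch: Eb + 11 semitones, spelled as a D → D
= D


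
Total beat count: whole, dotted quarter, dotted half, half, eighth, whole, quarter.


Step by step:
Beat values:
  whole = 4 beats
  dotted quarter = 1.5 beats
  dotted half = 3 beats
  half = 2 beats
  eighth = 0.5 beats
  whole = 4 beats
  quarter = 1 beat
Sum = 4 + 1.5 + 3 + 2 + 0.5 + 4 + 1
= 16 beats


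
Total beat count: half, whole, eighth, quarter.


Step by step:
Beat values:
  half = 2 beats
  whole = 4 beats
  eighth = 0.5 beats
  quarter = 1 beat
Sum = 2 + 4 + 0.5 + 1
= 7.5 beats


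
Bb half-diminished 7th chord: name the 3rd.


Reasoning:
Half-diminished 7th chord = root + minor 3rd + diminished 5th + minor 7th
Seventh chords stack in thirds, so the letter names are B-D-F-A
Root: Bb
Minor 3rd above Bb: Db
Diminished 5th above Bb: Fb
Minor 7th above Bb: Ab
The 3rd = Db


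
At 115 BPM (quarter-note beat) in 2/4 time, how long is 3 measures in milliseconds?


Quarter-note beat duration = 60000 / 115 ms
Beats per measure (2/4) = 2
One measure = 2 × 60000 / 115 = 120000 / 115 ms
3 measures = 3 × 120000 / 115 = 360000 / 115
= 3130.4 ms
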